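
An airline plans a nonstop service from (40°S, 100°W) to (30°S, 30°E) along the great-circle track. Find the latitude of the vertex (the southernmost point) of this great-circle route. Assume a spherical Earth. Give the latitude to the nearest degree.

The great circle lies in the plane with unit normal n̂ = (p₁ × p₂)/|p₁ × p₂|.
Here n̂_z ≈ +0.511; the vertex latitude is φ_max = arccos|n̂_z| ≈ 59.3°.

≈ 59°S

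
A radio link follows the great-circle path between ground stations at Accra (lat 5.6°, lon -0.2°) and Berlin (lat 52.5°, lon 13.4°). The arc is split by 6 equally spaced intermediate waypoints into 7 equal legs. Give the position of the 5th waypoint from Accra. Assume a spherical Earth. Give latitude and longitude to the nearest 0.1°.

≈ lat 39.3°, lon 7.9°

Convert each endpoint to a unit vector on the sphere (x = cos φ cos λ, y = cos φ sin λ, z = sin φ).
The central angle between the endpoints is δ = arccos(p₁·p₂) ≈ 0.842 rad (48.2°).
Interpolate at f = 5/7 with slerp weights a = sin((1−f)δ)/sin δ ≈ 0.319, b = sin(fδ)/sin δ ≈ 0.758.
p = a·p₁ + b·p₂ ≈ (0.767, 0.106, 0.633); φ = arcsin(p_z) ≈ 39.26°, λ = atan2(p_y, p_x) ≈ 7.86°.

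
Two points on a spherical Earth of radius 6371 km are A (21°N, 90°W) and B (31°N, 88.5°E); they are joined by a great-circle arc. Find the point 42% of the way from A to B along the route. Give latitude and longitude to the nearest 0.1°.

≈ (74.7°N, 85.0°W)

Write both endpoints as unit vectors p₁, p₂ with components (cos φ cos λ, cos φ sin λ, sin φ).
The central angle between the endpoints is δ = arccos(p₁·p₂) ≈ 2.234 rad (128.0°).
Interpolate at f = 0.42 with slerp weights a = sin((1−f)δ)/sin δ ≈ 1.221, b = sin(fδ)/sin δ ≈ 1.023.
p = a·p₁ + b·p₂ ≈ (0.023, -0.263, 0.964); φ = arcsin(p_z) ≈ 74.69°, λ = atan2(p_y, p_x) ≈ -85.01°.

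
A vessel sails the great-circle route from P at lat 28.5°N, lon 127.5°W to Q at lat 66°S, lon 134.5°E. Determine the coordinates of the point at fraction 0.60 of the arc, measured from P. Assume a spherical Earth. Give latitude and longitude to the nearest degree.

From cos δ = sin φ₁ sin φ₂ + cos φ₁ cos φ₂ cos Δλ, the central angle is δ ≈ 2.078 rad (119.1°).
Interpolate at f = 0.60 with slerp weights a = sin((1−f)δ)/sin δ ≈ 0.845, b = sin(fδ)/sin δ ≈ 1.084.
p = a·p₁ + b·p₂ ≈ (-0.761, -0.275, -0.587); φ = arcsin(p_z) ≈ -35.98°, λ = atan2(p_y, p_x) ≈ -160.17°.

≈ lat 36°S, lon 160°W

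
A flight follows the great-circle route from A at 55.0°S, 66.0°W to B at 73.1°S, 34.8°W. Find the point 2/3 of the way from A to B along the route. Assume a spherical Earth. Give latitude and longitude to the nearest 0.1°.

≈ 67.8°S, 50.4°W

Write both endpoints as unit vectors p₁, p₂ with components (cos φ cos λ, cos φ sin λ, sin φ).
The central angle between the endpoints is δ = arccos(p₁·p₂) ≈ 0.386 rad (22.1°).
Interpolate at f = 2/3 with slerp weights a = sin((1−f)δ)/sin δ ≈ 0.341, b = sin(fδ)/sin δ ≈ 0.676.
p = a·p₁ + b·p₂ ≈ (0.241, -0.291, -0.926); φ = arcsin(p_z) ≈ -67.82°, λ = atan2(p_y, p_x) ≈ -50.36°.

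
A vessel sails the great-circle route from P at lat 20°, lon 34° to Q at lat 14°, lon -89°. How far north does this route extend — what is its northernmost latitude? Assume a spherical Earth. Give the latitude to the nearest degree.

The great circle lies in the plane with unit normal n̂ = (p₁ × p₂)/|p₁ × p₂|.
Here n̂_z ≈ -0.840; the vertex latitude is φ_max = arccos|n̂_z| ≈ 32.9°.
Check via Clairaut: cos φ_max = |cos φ₁| · sin C = cos(20.0°)·sin(63.4°) ≈ 0.840, again giving ≈ 32.9°.

≈ 33°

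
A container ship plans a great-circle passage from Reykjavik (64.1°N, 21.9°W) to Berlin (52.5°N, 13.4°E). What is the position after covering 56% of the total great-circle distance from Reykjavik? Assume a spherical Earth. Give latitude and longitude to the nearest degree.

≈ 59°N, 1°E

Write both endpoints as unit vectors p₁, p₂ with components (cos φ cos λ, cos φ sin λ, sin φ).
The central angle between the endpoints is δ = arccos(p₁·p₂) ≈ 0.375 rad (21.5°).
Interpolate at f = 0.56 with slerp weights a = sin((1−f)δ)/sin δ ≈ 0.448, b = sin(fδ)/sin δ ≈ 0.569.
p = a·p₁ + b·p₂ ≈ (0.519, 0.007, 0.855); φ = arcsin(p_z) ≈ 58.75°, λ = atan2(p_y, p_x) ≈ 0.80°.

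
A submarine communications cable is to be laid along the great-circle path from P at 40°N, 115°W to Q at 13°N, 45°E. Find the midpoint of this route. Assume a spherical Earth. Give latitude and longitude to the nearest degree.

≈ 67°N, 1°W

Write both endpoints as unit vectors p₁, p₂ with components (cos φ cos λ, cos φ sin λ, sin φ).
The central angle between the endpoints is δ = arccos(p₁·p₂) ≈ 2.161 rad (123.8°).
Interpolate at f = 1/2 with slerp weights a = sin((1−f)δ)/sin δ ≈ 1.062, b = sin(fδ)/sin δ ≈ 1.062.
p = a·p₁ + b·p₂ ≈ (0.388, -0.006, 0.922); φ = arcsin(p_z) ≈ 67.17°, λ = atan2(p_y, p_x) ≈ -0.83°.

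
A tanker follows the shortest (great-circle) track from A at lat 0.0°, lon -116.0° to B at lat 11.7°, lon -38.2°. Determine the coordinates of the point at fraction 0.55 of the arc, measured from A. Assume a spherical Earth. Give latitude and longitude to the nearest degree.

Convert each endpoint to a unit vector on the sphere (x = cos φ cos λ, y = cos φ sin λ, z = sin φ).
The central angle between the endpoints is δ = arccos(p₁·p₂) ≈ 1.362 rad (78.1°).
Interpolate at f = 0.55 with slerp weights a = sin((1−f)δ)/sin δ ≈ 0.588, b = sin(fδ)/sin δ ≈ 0.696.
p = a·p₁ + b·p₂ ≈ (0.278, -0.950, 0.141); φ = arcsin(p_z) ≈ 8.12°, λ = atan2(p_y, p_x) ≈ -73.70°.

≈ lat 8°, lon -74°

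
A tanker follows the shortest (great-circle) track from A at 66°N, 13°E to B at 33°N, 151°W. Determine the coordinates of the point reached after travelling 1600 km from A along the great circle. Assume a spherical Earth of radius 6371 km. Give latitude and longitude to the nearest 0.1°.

≈ 79.5°N, 5.6°W

From cos δ = sin φ₁ sin φ₂ + cos φ₁ cos φ₂ cos Δλ, the central angle is δ ≈ 1.400 rad (80.2°). The total great-circle distance is δ·R ≈ 1.400 × 6371 ≈ 8921 km, so the target fraction is f = 1600/8921 ≈ 0.179.
Interpolate at f ≈ 0.179 with slerp weights a = sin((1−f)δ)/sin δ ≈ 0.926, b = sin(fδ)/sin δ ≈ 0.252.
p = a·p₁ + b·p₂ ≈ (0.182, -0.018, 0.983); φ = arcsin(p_z) ≈ 79.47°, λ = atan2(p_y, p_x) ≈ -5.59°.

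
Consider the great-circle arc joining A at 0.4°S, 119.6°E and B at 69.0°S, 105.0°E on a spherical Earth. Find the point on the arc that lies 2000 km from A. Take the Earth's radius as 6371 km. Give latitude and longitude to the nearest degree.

≈ 18°S, 118°E

Write both endpoints as unit vectors p₁, p₂ with components (cos φ cos λ, cos φ sin λ, sin φ).
The central angle between the endpoints is δ = arccos(p₁·p₂) ≈ 1.210 rad (69.3°). The total great-circle distance is δ·R ≈ 1.210 × 6371 ≈ 7707 km, so the target fraction is f = 2000/7707 ≈ 0.260.
Interpolate at f ≈ 0.260 with slerp weights a = sin((1−f)δ)/sin δ ≈ 0.835, b = sin(fδ)/sin δ ≈ 0.330.
p = a·p₁ + b·p₂ ≈ (-0.443, 0.840, -0.314); φ = arcsin(p_z) ≈ -18.30°, λ = atan2(p_y, p_x) ≈ 117.80°.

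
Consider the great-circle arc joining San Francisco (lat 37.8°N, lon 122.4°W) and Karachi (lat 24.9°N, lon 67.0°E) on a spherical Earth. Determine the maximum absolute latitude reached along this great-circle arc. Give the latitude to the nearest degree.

The great circle lies in the plane with unit normal n̂ = (p₁ × p₂)/|p₁ × p₂|.
Here n̂_z ≈ -0.131; the vertex latitude is φ_max = arccos|n̂_z| ≈ 82.5°.
Check via Clairaut: cos φ_max = |cos φ₁| · sin C = cos(37.8°)·sin(9.5°) ≈ 0.131, again giving ≈ 82.5°.

≈ 82°N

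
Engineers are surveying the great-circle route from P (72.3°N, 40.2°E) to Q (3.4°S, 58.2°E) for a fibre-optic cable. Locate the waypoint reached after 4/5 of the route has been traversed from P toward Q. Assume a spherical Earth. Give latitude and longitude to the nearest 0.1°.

≈ (11.8°N, 56.7°E)

The haversine formula gives a central angle δ ≈ 1.337 rad (76.6°) between the endpoints.
Interpolate at f = 4/5 with slerp weights a = sin((1−f)δ)/sin δ ≈ 0.272, b = sin(fδ)/sin δ ≈ 0.901.
p = a·p₁ + b·p₂ ≈ (0.537, 0.818, 0.205); φ = arcsin(p_z) ≈ 11.84°, λ = atan2(p_y, p_x) ≈ 56.71°.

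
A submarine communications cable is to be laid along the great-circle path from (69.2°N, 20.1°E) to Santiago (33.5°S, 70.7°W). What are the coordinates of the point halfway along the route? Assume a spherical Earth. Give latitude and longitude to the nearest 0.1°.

Convert each endpoint to a unit vector on the sphere (x = cos φ cos λ, y = cos φ sin λ, z = sin φ).
The central angle between the endpoints is δ = arccos(p₁·p₂) ≈ 2.118 rad (121.3°).
Interpolate at f = 1/2 with slerp weights a = sin((1−f)δ)/sin δ ≈ 1.021, b = sin(fδ)/sin δ ≈ 1.021.
p = a·p₁ + b·p₂ ≈ (0.622, -0.679, 0.391); φ = arcsin(p_z) ≈ 23.01°, λ = atan2(p_y, p_x) ≈ -47.51°.

≈ (23.0°N, 47.5°W)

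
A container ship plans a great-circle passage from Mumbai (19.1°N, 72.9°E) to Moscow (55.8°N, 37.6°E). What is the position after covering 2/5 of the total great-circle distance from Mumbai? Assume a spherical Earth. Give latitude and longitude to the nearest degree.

≈ (35°N, 63°E)

Convert each endpoint to a unit vector on the sphere (x = cos φ cos λ, y = cos φ sin λ, z = sin φ).
The central angle between the endpoints is δ = arccos(p₁·p₂) ≈ 0.790 rad (45.2°).
Interpolate at f = 2/5 with slerp weights a = sin((1−f)δ)/sin δ ≈ 0.643, b = sin(fδ)/sin δ ≈ 0.437.
p = a·p₁ + b·p₂ ≈ (0.373, 0.730, 0.572); φ = arcsin(p_z) ≈ 34.89°, λ = atan2(p_y, p_x) ≈ 62.92°.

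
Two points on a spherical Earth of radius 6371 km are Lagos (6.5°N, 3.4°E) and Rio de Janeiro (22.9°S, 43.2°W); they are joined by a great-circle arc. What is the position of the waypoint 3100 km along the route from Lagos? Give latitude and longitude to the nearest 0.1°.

Write both endpoints as unit vectors p₁, p₂ with components (cos φ cos λ, cos φ sin λ, sin φ).
The central angle between the endpoints is δ = arccos(p₁·p₂) ≈ 0.946 rad (54.2°). The total great-circle distance is δ·R ≈ 0.946 × 6371 ≈ 6028 km, so the target fraction is f = 3100/6028 ≈ 0.514.
Interpolate at f ≈ 0.514 with slerp weights a = sin((1−f)δ)/sin δ ≈ 0.547, b = sin(fδ)/sin δ ≈ 0.576.
p = a·p₁ + b·p₂ ≈ (0.929, -0.331, -0.162); φ = arcsin(p_z) ≈ -9.35°, λ = atan2(p_y, p_x) ≈ -19.62°.

≈ (9.3°S, 19.6°W)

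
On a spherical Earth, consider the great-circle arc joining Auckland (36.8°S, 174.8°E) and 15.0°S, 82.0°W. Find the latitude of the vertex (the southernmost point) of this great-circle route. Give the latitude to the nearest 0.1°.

≈ 41.1°S

The great circle lies in the plane with unit normal n̂ = (p₁ × p₂)/|p₁ × p₂|.
Here n̂_z ≈ +0.753; the vertex latitude is φ_max = arccos|n̂_z| ≈ 41.1°.
Check via Clairaut: cos φ_max = |cos φ₁| · sin C = cos(36.8°)·sin(109.8°) ≈ 0.753, again giving ≈ 41.1°.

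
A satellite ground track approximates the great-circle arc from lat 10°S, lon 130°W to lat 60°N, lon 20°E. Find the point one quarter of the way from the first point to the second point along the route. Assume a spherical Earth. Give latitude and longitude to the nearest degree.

Convert each endpoint to a unit vector on the sphere (x = cos φ cos λ, y = cos φ sin λ, z = sin φ).
The central angle between the endpoints is δ = arccos(p₁·p₂) ≈ 2.186 rad (125.2°).
Interpolate at f = 1/4 with slerp weights a = sin((1−f)δ)/sin δ ≈ 1.221, b = sin(fδ)/sin δ ≈ 0.636.
p = a·p₁ + b·p₂ ≈ (-0.474, -0.813, 0.339); φ = arcsin(p_z) ≈ 19.80°, λ = atan2(p_y, p_x) ≈ -120.27°.

≈ lat 20°N, lon 120°W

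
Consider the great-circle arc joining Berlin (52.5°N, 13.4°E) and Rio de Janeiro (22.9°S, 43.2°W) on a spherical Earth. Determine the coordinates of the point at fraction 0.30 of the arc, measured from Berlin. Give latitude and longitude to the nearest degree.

≈ (32°N, 11°W)

The haversine formula gives a central angle δ ≈ 1.571 rad (90.0°) between the endpoints.
Interpolate at f = 0.30 with slerp weights a = sin((1−f)δ)/sin δ ≈ 0.891, b = sin(fδ)/sin δ ≈ 0.454.
p = a·p₁ + b·p₂ ≈ (0.833, -0.161, 0.530); φ = arcsin(p_z) ≈ 32.02°, λ = atan2(p_y, p_x) ≈ -10.92°.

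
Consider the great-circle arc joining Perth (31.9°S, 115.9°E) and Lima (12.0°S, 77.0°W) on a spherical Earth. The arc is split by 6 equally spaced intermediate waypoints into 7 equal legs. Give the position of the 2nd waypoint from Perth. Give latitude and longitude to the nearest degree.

≈ 66°S, 144°E

From cos δ = sin φ₁ sin φ₂ + cos φ₁ cos φ₂ cos Δλ, the central angle is δ ≈ 2.346 rad (134.4°).
Interpolate at f = 2/7 with slerp weights a = sin((1−f)δ)/sin δ ≈ 1.392, b = sin(fδ)/sin δ ≈ 0.869.
p = a·p₁ + b·p₂ ≈ (-0.325, 0.234, -0.916); φ = arcsin(p_z) ≈ -66.38°, λ = atan2(p_y, p_x) ≈ 144.18°.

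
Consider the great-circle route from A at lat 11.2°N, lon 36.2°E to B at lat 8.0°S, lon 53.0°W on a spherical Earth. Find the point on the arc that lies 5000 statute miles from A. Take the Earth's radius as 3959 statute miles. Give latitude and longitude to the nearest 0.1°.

Write both endpoints as unit vectors p₁, p₂ with components (cos φ cos λ, cos φ sin λ, sin φ).
The central angle between the endpoints is δ = arccos(p₁·p₂) ≈ 1.584 rad (90.8°). The total great-circle distance is δ·R ≈ 1.584 × 3959 ≈ 6272 mi, so the target fraction is f = 5000/6272 ≈ 0.797.
Interpolate at f ≈ 0.797 with slerp weights a = sin((1−f)δ)/sin δ ≈ 0.316, b = sin(fδ)/sin δ ≈ 0.953.
p = a·p₁ + b·p₂ ≈ (0.818, -0.571, -0.071); φ = arcsin(p_z) ≈ -4.09°, λ = atan2(p_y, p_x) ≈ -34.90°.

≈ lat 4.1°S, lon 34.9°W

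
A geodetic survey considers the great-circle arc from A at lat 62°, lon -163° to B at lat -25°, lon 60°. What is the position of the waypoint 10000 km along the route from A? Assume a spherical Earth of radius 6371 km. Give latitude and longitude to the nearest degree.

≈ lat 14°, lon 78°

Convert each endpoint to a unit vector on the sphere (x = cos φ cos λ, y = cos φ sin λ, z = sin φ).
The central angle between the endpoints is δ = arccos(p₁·p₂) ≈ 2.324 rad (133.2°). The total great-circle distance is δ·R ≈ 2.324 × 6371 ≈ 14809 km, so the target fraction is f = 10000/14809 ≈ 0.675.
Interpolate at f ≈ 0.675 with slerp weights a = sin((1−f)δ)/sin δ ≈ 0.940, b = sin(fδ)/sin δ ≈ 1.371.
p = a·p₁ + b·p₂ ≈ (0.200, 0.947, 0.250); φ = arcsin(p_z) ≈ 14.48°, λ = atan2(p_y, p_x) ≈ 78.10°.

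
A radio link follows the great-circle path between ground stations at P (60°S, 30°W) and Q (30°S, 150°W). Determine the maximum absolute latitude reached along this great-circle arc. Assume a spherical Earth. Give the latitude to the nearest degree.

≈ 67°S

The great circle lies in the plane with unit normal n̂ = (p₁ × p₂)/|p₁ × p₂|.
Here n̂_z ≈ -0.384; the vertex latitude is φ_max = arccos|n̂_z| ≈ 67.4°.
Check via Clairaut: cos φ_max = |cos φ₁| · sin C = cos(60.0°)·sin(129.8°) ≈ 0.384, again giving ≈ 67.4°.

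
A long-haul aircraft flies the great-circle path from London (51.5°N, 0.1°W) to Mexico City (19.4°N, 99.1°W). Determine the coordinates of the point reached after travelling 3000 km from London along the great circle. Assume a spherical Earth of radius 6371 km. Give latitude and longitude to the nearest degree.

Convert each endpoint to a unit vector on the sphere (x = cos φ cos λ, y = cos φ sin λ, z = sin φ).
The central angle between the endpoints is δ = arccos(p₁·p₂) ≈ 1.402 rad (80.3°). The total great-circle distance is δ·R ≈ 1.402 × 6371 ≈ 8931 km, so the target fraction is f = 3000/8931 ≈ 0.336.
Interpolate at f ≈ 0.336 with slerp weights a = sin((1−f)δ)/sin δ ≈ 0.814, b = sin(fδ)/sin δ ≈ 0.460.
p = a·p₁ + b·p₂ ≈ (0.438, -0.430, 0.790); φ = arcsin(p_z) ≈ 52.16°, λ = atan2(p_y, p_x) ≈ -44.44°.

≈ 52°N, 44°W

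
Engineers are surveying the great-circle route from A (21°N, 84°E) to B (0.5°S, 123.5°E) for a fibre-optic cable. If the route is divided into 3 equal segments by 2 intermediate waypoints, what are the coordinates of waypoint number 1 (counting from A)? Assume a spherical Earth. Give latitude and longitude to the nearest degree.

Convert each endpoint to a unit vector on the sphere (x = cos φ cos λ, y = cos φ sin λ, z = sin φ).
The central angle between the endpoints is δ = arccos(p₁·p₂) ≈ 0.771 rad (44.2°).
Interpolate at f = 1/3 with slerp weights a = sin((1−f)δ)/sin δ ≈ 0.706, b = sin(fδ)/sin δ ≈ 0.365.
p = a·p₁ + b·p₂ ≈ (-0.132, 0.959, 0.250); φ = arcsin(p_z) ≈ 14.46°, λ = atan2(p_y, p_x) ≈ 97.86°.

≈ (14°N, 98°E)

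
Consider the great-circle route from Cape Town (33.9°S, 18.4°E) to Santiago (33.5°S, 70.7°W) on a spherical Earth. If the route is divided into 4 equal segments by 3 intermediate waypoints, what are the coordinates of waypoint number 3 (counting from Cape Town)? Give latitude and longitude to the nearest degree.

Write both endpoints as unit vectors p₁, p₂ with components (cos φ cos λ, cos φ sin λ, sin φ).
The central angle between the endpoints is δ = arccos(p₁·p₂) ≈ 1.246 rad (71.4°).
Interpolate at f = 3/4 with slerp weights a = sin((1−f)δ)/sin δ ≈ 0.323, b = sin(fδ)/sin δ ≈ 0.849.
p = a·p₁ + b·p₂ ≈ (0.489, -0.583, -0.649); φ = arcsin(p_z) ≈ -40.46°, λ = atan2(p_y, p_x) ≈ -50.04°.

≈ (40°S, 50°W)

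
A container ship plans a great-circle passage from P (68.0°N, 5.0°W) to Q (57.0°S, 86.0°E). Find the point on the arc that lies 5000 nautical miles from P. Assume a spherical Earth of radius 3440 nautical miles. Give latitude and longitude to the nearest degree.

≈ (4°S, 55°E)

The haversine formula gives a central angle δ ≈ 2.467 rad (141.4°) between the endpoints. The total great-circle distance is δ·R ≈ 2.467 × 3440 ≈ 8488 nmi, so the target fraction is f = 5000/8488 ≈ 0.589.
Interpolate at f ≈ 0.589 with slerp weights a = sin((1−f)δ)/sin δ ≈ 1.360, b = sin(fδ)/sin δ ≈ 1.591.
p = a·p₁ + b·p₂ ≈ (0.568, 0.820, -0.073); φ = arcsin(p_z) ≈ -4.21°, λ = atan2(p_y, p_x) ≈ 55.29°.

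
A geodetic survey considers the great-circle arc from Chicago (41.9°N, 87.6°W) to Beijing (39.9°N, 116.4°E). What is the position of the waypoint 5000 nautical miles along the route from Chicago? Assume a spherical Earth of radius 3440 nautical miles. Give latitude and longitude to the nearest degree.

≈ 51°N, 122°E

The haversine formula gives a central angle δ ≈ 1.664 rad (95.4°) between the endpoints. The total great-circle distance is δ·R ≈ 1.664 × 3440 ≈ 5725 nmi, so the target fraction is f = 5000/5725 ≈ 0.873.
Interpolate at f ≈ 0.873 with slerp weights a = sin((1−f)δ)/sin δ ≈ 0.210, b = sin(fδ)/sin δ ≈ 0.997.
p = a·p₁ + b·p₂ ≈ (-0.334, 0.529, 0.780); φ = arcsin(p_z) ≈ 51.27°, λ = atan2(p_y, p_x) ≈ 122.23°.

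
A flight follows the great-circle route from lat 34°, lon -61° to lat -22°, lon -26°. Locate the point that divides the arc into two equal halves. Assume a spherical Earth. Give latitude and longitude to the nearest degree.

The haversine formula gives a central angle δ ≈ 1.137 rad (65.2°) between the endpoints.
Interpolate at f = 1/2 with slerp weights a = sin((1−f)δ)/sin δ ≈ 0.593, b = sin(fδ)/sin δ ≈ 0.593.
p = a·p₁ + b·p₂ ≈ (0.733, -0.671, 0.110); φ = arcsin(p_z) ≈ 6.29°, λ = atan2(p_y, p_x) ≈ -42.49°.

≈ lat 6°, lon -42°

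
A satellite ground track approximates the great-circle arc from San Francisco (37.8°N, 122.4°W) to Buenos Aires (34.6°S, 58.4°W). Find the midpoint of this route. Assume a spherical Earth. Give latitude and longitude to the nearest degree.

≈ 2°N, 90°W

The haversine formula gives a central angle δ ≈ 1.634 rad (93.6°) between the endpoints.
Interpolate at f = 1/2 with slerp weights a = sin((1−f)δ)/sin δ ≈ 0.730, b = sin(fδ)/sin δ ≈ 0.730.
p = a·p₁ + b·p₂ ≈ (0.006, -0.999, 0.033); φ = arcsin(p_z) ≈ 1.89°, λ = atan2(p_y, p_x) ≈ -89.67°.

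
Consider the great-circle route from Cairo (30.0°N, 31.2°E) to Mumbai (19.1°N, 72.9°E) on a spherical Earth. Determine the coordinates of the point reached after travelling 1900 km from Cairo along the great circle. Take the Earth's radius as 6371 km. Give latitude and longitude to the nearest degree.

≈ (27°N, 50°E)

From cos δ = sin φ₁ sin φ₂ + cos φ₁ cos φ₂ cos Δλ, the central angle is δ ≈ 0.685 rad (39.2°). The total great-circle distance is δ·R ≈ 0.685 × 6371 ≈ 4362 km, so the target fraction is f = 1900/4362 ≈ 0.436.
Interpolate at f ≈ 0.436 with slerp weights a = sin((1−f)δ)/sin δ ≈ 0.596, b = sin(fδ)/sin δ ≈ 0.465.
p = a·p₁ + b·p₂ ≈ (0.571, 0.687, 0.450); φ = arcsin(p_z) ≈ 26.74°, λ = atan2(p_y, p_x) ≈ 50.29°.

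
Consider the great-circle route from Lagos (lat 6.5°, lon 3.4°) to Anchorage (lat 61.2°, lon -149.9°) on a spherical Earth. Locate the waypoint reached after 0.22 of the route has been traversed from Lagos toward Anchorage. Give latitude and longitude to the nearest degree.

Convert each endpoint to a unit vector on the sphere (x = cos φ cos λ, y = cos φ sin λ, z = sin φ).
The central angle between the endpoints is δ = arccos(p₁·p₂) ≈ 1.905 rad (109.2°).
Interpolate at f = 0.22 with slerp weights a = sin((1−f)δ)/sin δ ≈ 1.055, b = sin(fδ)/sin δ ≈ 0.431.
p = a·p₁ + b·p₂ ≈ (0.867, -0.042, 0.497); φ = arcsin(p_z) ≈ 29.80°, λ = atan2(p_y, p_x) ≈ -2.77°.

≈ lat 30°, lon -3°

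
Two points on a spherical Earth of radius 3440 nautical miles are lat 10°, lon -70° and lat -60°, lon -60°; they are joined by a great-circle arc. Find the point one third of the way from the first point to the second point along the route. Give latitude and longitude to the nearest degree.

Write both endpoints as unit vectors p₁, p₂ with components (cos φ cos λ, cos φ sin λ, sin φ).
The central angle between the endpoints is δ = arccos(p₁·p₂) ≈ 1.230 rad (70.5°).
Interpolate at f = 1/3 with slerp weights a = sin((1−f)δ)/sin δ ≈ 0.776, b = sin(fδ)/sin δ ≈ 0.423.
p = a·p₁ + b·p₂ ≈ (0.367, -0.901, -0.232); φ = arcsin(p_z) ≈ -13.39°, λ = atan2(p_y, p_x) ≈ -67.84°.

≈ lat -13°, lon -68°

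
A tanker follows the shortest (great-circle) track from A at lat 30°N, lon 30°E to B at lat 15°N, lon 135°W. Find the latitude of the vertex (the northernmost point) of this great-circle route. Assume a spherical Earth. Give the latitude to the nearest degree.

The great circle lies in the plane with unit normal n̂ = (p₁ × p₂)/|p₁ × p₂|.
Here n̂_z ≈ -0.295; the vertex latitude is φ_max = arccos|n̂_z| ≈ 72.9°.
Check via Clairaut: cos φ_max = |cos φ₁| · sin C = cos(30.0°)·sin(19.9°) ≈ 0.295, again giving ≈ 72.9°.

≈ 73°N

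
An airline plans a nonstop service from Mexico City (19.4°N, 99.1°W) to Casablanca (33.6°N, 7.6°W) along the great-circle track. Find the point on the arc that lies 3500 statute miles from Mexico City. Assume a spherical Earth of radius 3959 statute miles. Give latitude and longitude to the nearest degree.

Write both endpoints as unit vectors p₁, p₂ with components (cos φ cos λ, cos φ sin λ, sin φ).
The central angle between the endpoints is δ = arccos(p₁·p₂) ≈ 1.407 rad (80.6°). The total great-circle distance is δ·R ≈ 1.407 × 3959 ≈ 5570 mi, so the target fraction is f = 3500/5570 ≈ 0.628.
Interpolate at f ≈ 0.628 with slerp weights a = sin((1−f)δ)/sin δ ≈ 0.506, b = sin(fδ)/sin δ ≈ 0.784.
p = a·p₁ + b·p₂ ≈ (0.572, -0.558, 0.602); φ = arcsin(p_z) ≈ 37.00°, λ = atan2(p_y, p_x) ≈ -44.29°.

≈ 37°N, 44°W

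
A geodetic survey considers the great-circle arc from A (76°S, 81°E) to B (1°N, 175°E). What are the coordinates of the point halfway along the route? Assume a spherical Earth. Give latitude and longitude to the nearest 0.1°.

Convert each endpoint to a unit vector on the sphere (x = cos φ cos λ, y = cos φ sin λ, z = sin φ).
The central angle between the endpoints is δ = arccos(p₁·p₂) ≈ 1.605 rad (91.9°).
Interpolate at f = 1/2 with slerp weights a = sin((1−f)δ)/sin δ ≈ 0.719, b = sin(fδ)/sin δ ≈ 0.719.
p = a·p₁ + b·p₂ ≈ (-0.689, 0.235, -0.685); φ = arcsin(p_z) ≈ -43.27°, λ = atan2(p_y, p_x) ≈ 161.21°.

≈ (43.3°S, 161.2°E)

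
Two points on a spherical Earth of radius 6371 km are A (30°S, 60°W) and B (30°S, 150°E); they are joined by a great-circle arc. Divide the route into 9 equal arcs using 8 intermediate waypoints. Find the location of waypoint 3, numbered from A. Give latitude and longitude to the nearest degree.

Write both endpoints as unit vectors p₁, p₂ with components (cos φ cos λ, cos φ sin λ, sin φ).
The central angle between the endpoints is δ = arccos(p₁·p₂) ≈ 1.982 rad (113.5°).
Interpolate at f = 3/9 with slerp weights a = sin((1−f)δ)/sin δ ≈ 1.057, b = sin(fδ)/sin δ ≈ 0.669.
p = a·p₁ + b·p₂ ≈ (-0.044, -0.503, -0.863); φ = arcsin(p_z) ≈ -59.68°, λ = atan2(p_y, p_x) ≈ -95.03°.

≈ (60°S, 95°W)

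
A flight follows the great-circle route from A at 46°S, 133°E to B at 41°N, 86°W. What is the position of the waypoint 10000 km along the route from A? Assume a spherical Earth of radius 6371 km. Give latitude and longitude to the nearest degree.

Write both endpoints as unit vectors p₁, p₂ with components (cos φ cos λ, cos φ sin λ, sin φ).
The central angle between the endpoints is δ = arccos(p₁·p₂) ≈ 2.645 rad (151.6°). The total great-circle distance is δ·R ≈ 2.645 × 6371 ≈ 16853 km, so the target fraction is f = 10000/16853 ≈ 0.593.
Interpolate at f ≈ 0.593 with slerp weights a = sin((1−f)δ)/sin δ ≈ 1.848, b = sin(fδ)/sin δ ≈ 2.100.
p = a·p₁ + b·p₂ ≈ (-0.765, -0.642, 0.049); φ = arcsin(p_z) ≈ 2.78°, λ = atan2(p_y, p_x) ≈ -139.98°.

≈ 3°N, 140°W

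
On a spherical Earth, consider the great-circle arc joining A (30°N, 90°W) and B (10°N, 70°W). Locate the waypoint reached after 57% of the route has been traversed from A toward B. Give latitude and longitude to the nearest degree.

≈ (19°N, 78°W)

Convert each endpoint to a unit vector on the sphere (x = cos φ cos λ, y = cos φ sin λ, z = sin φ).
The central angle between the endpoints is δ = arccos(p₁·p₂) ≈ 0.477 rad (27.3°).
Interpolate at f = 0.57 with slerp weights a = sin((1−f)δ)/sin δ ≈ 0.444, b = sin(fδ)/sin δ ≈ 0.585.
p = a·p₁ + b·p₂ ≈ (0.197, -0.926, 0.323); φ = arcsin(p_z) ≈ 18.87°, λ = atan2(p_y, p_x) ≈ -77.98°.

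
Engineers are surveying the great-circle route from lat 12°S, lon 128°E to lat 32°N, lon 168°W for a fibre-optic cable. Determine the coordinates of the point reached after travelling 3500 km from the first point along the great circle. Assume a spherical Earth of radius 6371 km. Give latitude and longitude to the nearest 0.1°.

Convert each endpoint to a unit vector on the sphere (x = cos φ cos λ, y = cos φ sin λ, z = sin φ).
The central angle between the endpoints is δ = arccos(p₁·p₂) ≈ 1.315 rad (75.3°). The total great-circle distance is δ·R ≈ 1.315 × 6371 ≈ 8375 km, so the target fraction is f = 3500/8375 ≈ 0.418.
Interpolate at f ≈ 0.418 with slerp weights a = sin((1−f)δ)/sin δ ≈ 0.716, b = sin(fδ)/sin δ ≈ 0.540.
p = a·p₁ + b·p₂ ≈ (-0.879, 0.457, 0.137); φ = arcsin(p_z) ≈ 7.88°, λ = atan2(p_y, p_x) ≈ 152.54°.

≈ lat 7.9°N, lon 152.5°E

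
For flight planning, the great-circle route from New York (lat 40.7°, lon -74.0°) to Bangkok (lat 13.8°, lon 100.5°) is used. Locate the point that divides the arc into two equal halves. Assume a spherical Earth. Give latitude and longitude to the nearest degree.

≈ lat 76°, lon 82°

Convert each endpoint to a unit vector on the sphere (x = cos φ cos λ, y = cos φ sin λ, z = sin φ).
The central angle between the endpoints is δ = arccos(p₁·p₂) ≈ 2.186 rad (125.3°).
Interpolate at f = 1/2 with slerp weights a = sin((1−f)δ)/sin δ ≈ 1.088, b = sin(fδ)/sin δ ≈ 1.088.
p = a·p₁ + b·p₂ ≈ (0.035, 0.246, 0.969); φ = arcsin(p_z) ≈ 75.62°, λ = atan2(p_y, p_x) ≈ 81.95°.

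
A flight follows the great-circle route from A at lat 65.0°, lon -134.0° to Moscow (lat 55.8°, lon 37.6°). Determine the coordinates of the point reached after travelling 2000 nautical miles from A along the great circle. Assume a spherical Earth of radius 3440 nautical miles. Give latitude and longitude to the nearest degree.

≈ lat 81°, lon 26°

Convert each endpoint to a unit vector on the sphere (x = cos φ cos λ, y = cos φ sin λ, z = sin φ).
The central angle between the endpoints is δ = arccos(p₁·p₂) ≈ 1.030 rad (59.0°). The total great-circle distance is δ·R ≈ 1.030 × 3440 ≈ 3544 nmi, so the target fraction is f = 2000/3544 ≈ 0.564.
Interpolate at f ≈ 0.564 with slerp weights a = sin((1−f)δ)/sin δ ≈ 0.506, b = sin(fδ)/sin δ ≈ 0.641.
p = a·p₁ + b·p₂ ≈ (0.137, 0.066, 0.988); φ = arcsin(p_z) ≈ 81.28°, λ = atan2(p_y, p_x) ≈ 25.71°.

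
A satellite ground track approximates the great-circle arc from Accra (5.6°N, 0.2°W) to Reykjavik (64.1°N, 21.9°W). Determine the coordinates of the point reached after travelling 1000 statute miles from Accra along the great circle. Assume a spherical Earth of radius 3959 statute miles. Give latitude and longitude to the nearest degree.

Write both endpoints as unit vectors p₁, p₂ with components (cos φ cos λ, cos φ sin λ, sin φ).
The central angle between the endpoints is δ = arccos(p₁·p₂) ≈ 1.057 rad (60.5°). The total great-circle distance is δ·R ≈ 1.057 × 3959 ≈ 4184 mi, so the target fraction is f = 1000/4184 ≈ 0.239.
Interpolate at f ≈ 0.239 with slerp weights a = sin((1−f)δ)/sin δ ≈ 0.827, b = sin(fδ)/sin δ ≈ 0.287.
p = a·p₁ + b·p₂ ≈ (0.940, -0.050, 0.339); φ = arcsin(p_z) ≈ 19.81°, λ = atan2(p_y, p_x) ≈ -3.02°.

≈ 20°N, 3°W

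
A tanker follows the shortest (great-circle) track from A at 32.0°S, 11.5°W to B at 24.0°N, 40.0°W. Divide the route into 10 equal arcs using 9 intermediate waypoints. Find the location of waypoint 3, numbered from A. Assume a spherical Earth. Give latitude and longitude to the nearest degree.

≈ 15°S, 21°W

The haversine formula gives a central angle δ ≈ 1.087 rad (62.3°) between the endpoints.
Interpolate at f = 3/10 with slerp weights a = sin((1−f)δ)/sin δ ≈ 0.779, b = sin(fδ)/sin δ ≈ 0.362.
p = a·p₁ + b·p₂ ≈ (0.901, -0.344, -0.266); φ = arcsin(p_z) ≈ -15.40°, λ = atan2(p_y, p_x) ≈ -20.92°.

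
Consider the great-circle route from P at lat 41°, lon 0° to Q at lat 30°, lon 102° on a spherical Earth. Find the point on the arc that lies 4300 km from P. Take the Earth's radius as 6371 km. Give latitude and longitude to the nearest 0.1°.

≈ lat 48.6°, lon 54.7°

Write both endpoints as unit vectors p₁, p₂ with components (cos φ cos λ, cos φ sin λ, sin φ).
The central angle between the endpoints is δ = arccos(p₁·p₂) ≈ 1.377 rad (78.9°). The total great-circle distance is δ·R ≈ 1.377 × 6371 ≈ 8776 km, so the target fraction is f = 4300/8776 ≈ 0.490.
Interpolate at f ≈ 0.490 with slerp weights a = sin((1−f)δ)/sin δ ≈ 0.658, b = sin(fδ)/sin δ ≈ 0.637.
p = a·p₁ + b·p₂ ≈ (0.382, 0.539, 0.750); φ = arcsin(p_z) ≈ 48.62°, λ = atan2(p_y, p_x) ≈ 54.67°.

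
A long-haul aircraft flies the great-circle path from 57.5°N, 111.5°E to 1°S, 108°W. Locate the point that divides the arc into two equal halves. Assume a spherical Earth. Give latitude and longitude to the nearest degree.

≈ 51°N, 138°W

Write both endpoints as unit vectors p₁, p₂ with components (cos φ cos λ, cos φ sin λ, sin φ).
The central angle between the endpoints is δ = arccos(p₁·p₂) ≈ 2.014 rad (115.4°).
Interpolate at f = 1/2 with slerp weights a = sin((1−f)δ)/sin δ ≈ 0.936, b = sin(fδ)/sin δ ≈ 0.936.
p = a·p₁ + b·p₂ ≈ (-0.473, -0.422, 0.773); φ = arcsin(p_z) ≈ 50.63°, λ = atan2(p_y, p_x) ≈ -138.28°.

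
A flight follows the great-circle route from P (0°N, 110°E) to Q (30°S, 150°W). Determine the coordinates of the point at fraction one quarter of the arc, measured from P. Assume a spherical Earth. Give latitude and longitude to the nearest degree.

From cos δ = sin φ₁ sin φ₂ + cos φ₁ cos φ₂ cos Δλ, the central angle is δ ≈ 1.722 rad (98.6°).
Interpolate at f = 1/4 with slerp weights a = sin((1−f)δ)/sin δ ≈ 0.972, b = sin(fδ)/sin δ ≈ 0.422.
p = a·p₁ + b·p₂ ≈ (-0.649, 0.731, -0.211); φ = arcsin(p_z) ≈ -12.18°, λ = atan2(p_y, p_x) ≈ 131.61°.

≈ (12°S, 132°E)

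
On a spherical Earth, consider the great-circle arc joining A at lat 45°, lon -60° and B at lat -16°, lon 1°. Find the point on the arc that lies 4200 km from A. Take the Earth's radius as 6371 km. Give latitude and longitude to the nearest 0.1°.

≈ lat 19.3°, lon -26.6°

Convert each endpoint to a unit vector on the sphere (x = cos φ cos λ, y = cos φ sin λ, z = sin φ).
The central angle between the endpoints is δ = arccos(p₁·p₂) ≈ 1.436 rad (82.3°). The total great-circle distance is δ·R ≈ 1.436 × 6371 ≈ 9147 km, so the target fraction is f = 4200/9147 ≈ 0.459.
Interpolate at f ≈ 0.459 with slerp weights a = sin((1−f)δ)/sin δ ≈ 0.707, b = sin(fδ)/sin δ ≈ 0.618.
p = a·p₁ + b·p₂ ≈ (0.844, -0.423, 0.330); φ = arcsin(p_z) ≈ 19.25°, λ = atan2(p_y, p_x) ≈ -26.60°.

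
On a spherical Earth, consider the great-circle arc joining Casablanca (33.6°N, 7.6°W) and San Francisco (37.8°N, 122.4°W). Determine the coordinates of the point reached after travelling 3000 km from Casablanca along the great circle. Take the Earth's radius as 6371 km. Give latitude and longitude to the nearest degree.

The haversine formula gives a central angle δ ≈ 1.508 rad (86.4°) between the endpoints. The total great-circle distance is δ·R ≈ 1.508 × 6371 ≈ 9605 km, so the target fraction is f = 3000/9605 ≈ 0.312.
Interpolate at f ≈ 0.312 with slerp weights a = sin((1−f)δ)/sin δ ≈ 0.862, b = sin(fδ)/sin δ ≈ 0.455.
p = a·p₁ + b·p₂ ≈ (0.520, -0.398, 0.756); φ = arcsin(p_z) ≈ 49.10°, λ = atan2(p_y, p_x) ≈ -37.47°.

≈ (49°N, 37°W)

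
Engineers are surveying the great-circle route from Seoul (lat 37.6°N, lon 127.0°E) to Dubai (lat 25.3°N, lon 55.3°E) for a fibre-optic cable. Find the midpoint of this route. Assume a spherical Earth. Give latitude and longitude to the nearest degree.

Convert each endpoint to a unit vector on the sphere (x = cos φ cos λ, y = cos φ sin λ, z = sin φ).
The central angle between the endpoints is δ = arccos(p₁·p₂) ≈ 1.064 rad (60.9°).
Interpolate at f = 1/2 with slerp weights a = sin((1−f)δ)/sin δ ≈ 0.580, b = sin(fδ)/sin δ ≈ 0.580.
p = a·p₁ + b·p₂ ≈ (0.022, 0.798, 0.602); φ = arcsin(p_z) ≈ 37.01°, λ = atan2(p_y, p_x) ≈ 88.42°.

≈ lat 37°N, lon 88°E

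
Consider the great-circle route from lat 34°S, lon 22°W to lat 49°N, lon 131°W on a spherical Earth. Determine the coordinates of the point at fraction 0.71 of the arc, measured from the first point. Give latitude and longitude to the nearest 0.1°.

Convert each endpoint to a unit vector on the sphere (x = cos φ cos λ, y = cos φ sin λ, z = sin φ).
The central angle between the endpoints is δ = arccos(p₁·p₂) ≈ 2.213 rad (126.8°).
Interpolate at f = 0.71 with slerp weights a = sin((1−f)δ)/sin δ ≈ 0.748, b = sin(fδ)/sin δ ≈ 1.249.
p = a·p₁ + b·p₂ ≈ (0.037, -0.851, 0.524); φ = arcsin(p_z) ≈ 31.63°, λ = atan2(p_y, p_x) ≈ -87.50°.

≈ lat 31.6°N, lon 87.5°W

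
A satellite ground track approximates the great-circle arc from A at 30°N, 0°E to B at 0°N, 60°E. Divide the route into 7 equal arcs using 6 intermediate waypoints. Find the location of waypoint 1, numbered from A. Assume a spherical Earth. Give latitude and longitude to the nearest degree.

≈ 27°N, 10°E

Convert each endpoint to a unit vector on the sphere (x = cos φ cos λ, y = cos φ sin λ, z = sin φ).
The central angle between the endpoints is δ = arccos(p₁·p₂) ≈ 1.123 rad (64.3°).
Interpolate at f = 1/7 with slerp weights a = sin((1−f)δ)/sin δ ≈ 0.910, b = sin(fδ)/sin δ ≈ 0.177.
p = a·p₁ + b·p₂ ≈ (0.877, 0.153, 0.455); φ = arcsin(p_z) ≈ 27.08°, λ = atan2(p_y, p_x) ≈ 9.93°.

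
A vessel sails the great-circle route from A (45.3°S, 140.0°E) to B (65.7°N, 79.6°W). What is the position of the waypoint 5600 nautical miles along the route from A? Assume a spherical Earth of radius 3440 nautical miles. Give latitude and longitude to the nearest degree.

Write both endpoints as unit vectors p₁, p₂ with components (cos φ cos λ, cos φ sin λ, sin φ).
The central angle between the endpoints is δ = arccos(p₁·p₂) ≈ 2.628 rad (150.6°). The total great-circle distance is δ·R ≈ 2.628 × 3440 ≈ 9039 nmi, so the target fraction is f = 5600/9039 ≈ 0.620.
Interpolate at f ≈ 0.620 with slerp weights a = sin((1−f)δ)/sin δ ≈ 1.712, b = sin(fδ)/sin δ ≈ 2.031.
p = a·p₁ + b·p₂ ≈ (-0.771, -0.048, 0.634); φ = arcsin(p_z) ≈ 39.38°, λ = atan2(p_y, p_x) ≈ -176.43°.

≈ (39°N, 176°W)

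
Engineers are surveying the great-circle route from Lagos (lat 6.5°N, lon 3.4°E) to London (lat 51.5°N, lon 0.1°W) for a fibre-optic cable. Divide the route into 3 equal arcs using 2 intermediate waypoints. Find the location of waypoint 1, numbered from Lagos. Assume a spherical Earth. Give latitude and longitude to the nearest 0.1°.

Write both endpoints as unit vectors p₁, p₂ with components (cos φ cos λ, cos φ sin λ, sin φ).
The central angle between the endpoints is δ = arccos(p₁·p₂) ≈ 0.787 rad (45.1°).
Interpolate at f = 1/3 with slerp weights a = sin((1−f)δ)/sin δ ≈ 0.707, b = sin(fδ)/sin δ ≈ 0.366.
p = a·p₁ + b·p₂ ≈ (0.929, 0.041, 0.367); φ = arcsin(p_z) ≈ 21.51°, λ = atan2(p_y, p_x) ≈ 2.54°.

≈ lat 21.5°N, lon 2.5°E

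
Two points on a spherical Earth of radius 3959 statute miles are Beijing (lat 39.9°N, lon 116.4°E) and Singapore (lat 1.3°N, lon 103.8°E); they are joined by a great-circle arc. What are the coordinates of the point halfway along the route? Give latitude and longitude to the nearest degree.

≈ lat 21°N, lon 109°E

Convert each endpoint to a unit vector on the sphere (x = cos φ cos λ, y = cos φ sin λ, z = sin φ).
The central angle between the endpoints is δ = arccos(p₁·p₂) ≈ 0.703 rad (40.3°).
Interpolate at f = 1/2 with slerp weights a = sin((1−f)δ)/sin δ ≈ 0.533, b = sin(fδ)/sin δ ≈ 0.533.
p = a·p₁ + b·p₂ ≈ (-0.309, 0.883, 0.354); φ = arcsin(p_z) ≈ 20.71°, λ = atan2(p_y, p_x) ≈ 109.27°.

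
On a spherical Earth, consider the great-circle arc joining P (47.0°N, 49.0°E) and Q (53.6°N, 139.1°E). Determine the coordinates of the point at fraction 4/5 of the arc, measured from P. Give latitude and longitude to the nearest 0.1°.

The haversine formula gives a central angle δ ≈ 0.942 rad (54.0°) between the endpoints.
Interpolate at f = 4/5 with slerp weights a = sin((1−f)δ)/sin δ ≈ 0.232, b = sin(fδ)/sin δ ≈ 0.846.
p = a·p₁ + b·p₂ ≈ (-0.276, 0.448, 0.850); φ = arcsin(p_z) ≈ 58.26°, λ = atan2(p_y, p_x) ≈ 121.63°.

≈ (58.3°N, 121.6°E)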